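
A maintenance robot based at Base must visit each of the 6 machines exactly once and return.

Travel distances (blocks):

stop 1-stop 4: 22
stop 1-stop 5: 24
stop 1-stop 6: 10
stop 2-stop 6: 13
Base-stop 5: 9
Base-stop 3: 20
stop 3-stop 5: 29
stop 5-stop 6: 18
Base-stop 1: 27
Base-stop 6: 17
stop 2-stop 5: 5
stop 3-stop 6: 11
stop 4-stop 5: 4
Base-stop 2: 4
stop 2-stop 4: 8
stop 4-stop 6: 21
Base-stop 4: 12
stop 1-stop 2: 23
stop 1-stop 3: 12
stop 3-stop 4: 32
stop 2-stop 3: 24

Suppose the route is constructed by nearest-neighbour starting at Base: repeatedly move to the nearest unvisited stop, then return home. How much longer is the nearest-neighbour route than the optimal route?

From Base: stop 2=4, stop 5=9, stop 4=12, stop 6=17, stop 3=20, stop 1=27 → choose stop 2 (4).
From stop 2: stop 5=5, stop 4=8, stop 6=13, stop 1=23, stop 3=24 → choose stop 5 (5).
From stop 5: stop 4=4, stop 6=18, stop 1=24, stop 3=29 → choose stop 4 (4).
From stop 4: stop 6=21, stop 1=22, stop 3=32 → choose stop 6 (21).
From stop 6: stop 1=10, stop 3=11 → choose stop 1 (10).
From stop 1: stop 3=12 → choose stop 3 (12).
NN route Base → stop 2 → stop 5 → stop 4 → stop 6 → stop 1 → stop 3 → Base costs 76.
Optimal: Base → stop 2 → stop 5 → stop 4 → stop 1 → stop 3 → stop 6 → Base costs 75 (by enumerating all 360 distinct tours).
Excess = 76 − 75 = 1.

The nearest-neighbour route is 1 blocks longer than optimal.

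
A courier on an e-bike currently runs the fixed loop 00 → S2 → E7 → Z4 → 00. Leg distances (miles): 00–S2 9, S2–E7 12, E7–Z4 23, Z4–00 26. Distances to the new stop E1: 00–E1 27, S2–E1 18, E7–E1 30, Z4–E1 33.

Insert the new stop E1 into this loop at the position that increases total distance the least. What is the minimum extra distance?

+34 miles — insert E1 between Z4 and 00.

Insertion cost between consecutive stops i–j is d(i,E1) + d(E1,j) − d(i,j):
  between 00 and S2: 27 + 18 − 9 = 36
  between S2 and E7: 18 + 30 − 12 = 36
  between E7 and Z4: 30 + 33 − 23 = 40
  between Z4 and 00: 33 + 27 − 26 = 34
Cheapest insertion is between Z4 and 00, adding 34.
New total = 70 + 34 = 104.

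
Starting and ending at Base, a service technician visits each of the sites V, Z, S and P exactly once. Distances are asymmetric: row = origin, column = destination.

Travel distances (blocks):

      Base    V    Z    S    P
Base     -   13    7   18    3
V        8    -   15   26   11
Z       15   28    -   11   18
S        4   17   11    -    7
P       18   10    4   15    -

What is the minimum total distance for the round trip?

Base-V-Z-S-P-Base: 13+15+11+7+18 = 64
Base-V-Z-P-S-Base: 13+15+18+15+4 = 65
Base-V-S-Z-P-Base: 13+26+11+18+18 = 86
Base-V-S-P-Z-Base: 13+26+7+4+15 = 65
Base-V-P-Z-S-Base: 13+11+4+11+4 = 43
Base-V-P-S-Z-Base: 13+11+15+11+15 = 65
Base-Z-V-S-P-Base: 7+28+26+7+18 = 86
Base-Z-V-P-S-Base: 7+28+11+15+4 = 65
Base-Z-S-V-P-Base: 7+11+17+11+18 = 64
Base-Z-S-P-V-Base: 7+11+7+10+8 = 43
Base-Z-P-V-S-Base: 7+18+10+26+4 = 65
Base-Z-P-S-V-Base: 7+18+15+17+8 = 65
Base-S-V-Z-P-Base: 18+17+15+18+18 = 86
Base-S-V-P-Z-Base: 18+17+11+4+15 = 65
… (10 more)
The minimum is 43.
One optimal route: Base → V → P → Z → S → Base.

Shortest round trip = 43 blocks.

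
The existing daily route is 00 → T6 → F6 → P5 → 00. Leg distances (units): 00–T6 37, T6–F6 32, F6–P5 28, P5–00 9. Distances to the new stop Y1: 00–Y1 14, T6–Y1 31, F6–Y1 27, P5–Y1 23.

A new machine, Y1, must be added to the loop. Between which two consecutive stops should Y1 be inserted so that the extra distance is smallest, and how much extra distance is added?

+8 — insert Y1 between 00 and T6.

Insertion cost between consecutive stops i–j is d(i,Y1) + d(Y1,j) − d(i,j):
  between 00 and T6: 14 + 31 − 37 = 8
  between T6 and F6: 31 + 27 − 32 = 26
  between F6 and P5: 27 + 23 − 28 = 22
  between P5 and 00: 23 + 14 − 9 = 28
Cheapest insertion is between 00 and T6, adding 8.
New total = 106 + 8 = 114.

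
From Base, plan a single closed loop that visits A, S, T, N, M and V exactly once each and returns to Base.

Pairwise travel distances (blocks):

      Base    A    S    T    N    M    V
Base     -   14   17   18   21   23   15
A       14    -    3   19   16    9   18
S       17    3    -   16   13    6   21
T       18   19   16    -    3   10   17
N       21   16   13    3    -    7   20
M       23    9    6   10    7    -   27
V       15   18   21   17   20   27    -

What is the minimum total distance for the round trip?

There are 360 distinct closed tours to check (reversals are equivalent).
Base → A → S → T → N → M → V → Base: 14+3+16+3+7+27+15 = 85
Base → A → S → T → N → V → M → Base: 14+3+16+3+20+27+23 = 106
Base → A → S → T → M → N → V → Base: 14+3+16+10+7+20+15 = 85
Base → A → S → T → M → V → N → Base: 14+3+16+10+27+20+21 = 111
Base → A → S → T → V → N → M → Base: 14+3+16+17+20+7+23 = 100
Base → A → S → T → V → M → N → Base: 14+3+16+17+27+7+21 = 105
Base → A → S → N → T → M → V → Base: 14+3+13+3+10+27+15 = 85
Base → A → S → N → T → V → M → Base: 14+3+13+3+17+27+23 = 100
… (352 more)
Base → A → S → M → N → T → V → Base: 14+3+6+7+3+17+15 = 65  ← best
The minimum is 65.
One optimal route: Base → A → S → M → N → T → V → Base (or its reverse).

Shortest round trip = 65 blocks.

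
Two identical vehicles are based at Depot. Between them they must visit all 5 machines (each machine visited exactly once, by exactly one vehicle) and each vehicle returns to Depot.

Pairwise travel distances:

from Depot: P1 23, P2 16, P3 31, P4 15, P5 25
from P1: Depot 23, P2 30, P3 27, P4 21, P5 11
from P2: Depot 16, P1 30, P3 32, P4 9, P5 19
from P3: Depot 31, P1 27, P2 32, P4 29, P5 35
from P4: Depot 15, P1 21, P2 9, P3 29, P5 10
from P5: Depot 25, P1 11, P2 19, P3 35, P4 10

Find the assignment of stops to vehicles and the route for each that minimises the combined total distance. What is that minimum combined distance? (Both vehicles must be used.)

Check every non-empty split of the stops between the two vehicles; for each half take its own optimal tour:
  {P1} + {P2, P3, P4, P5}: 46 + 101 = 147
  {P2} + {P1, P3, P4, P5}: 32 + 94 = 126
  {P1, P2} + {P3, P4, P5}: 69 + 91 = 160
  {P3} + {P1, P2, P4, P5}: 62 + 69 = 131
  {P1, P3} + {P2, P4, P5}: 81 + 60 = 141
  {P2, P3} + {P1, P4, P5}: 79 + 59 = 138
  … (15 splits in total)
Best: vehicle 1 Depot → P2 → Depot = 32; vehicle 2 Depot → P3 → P1 → P5 → P4 → Depot = 94; combined 126.

Minimum combined distance: 126.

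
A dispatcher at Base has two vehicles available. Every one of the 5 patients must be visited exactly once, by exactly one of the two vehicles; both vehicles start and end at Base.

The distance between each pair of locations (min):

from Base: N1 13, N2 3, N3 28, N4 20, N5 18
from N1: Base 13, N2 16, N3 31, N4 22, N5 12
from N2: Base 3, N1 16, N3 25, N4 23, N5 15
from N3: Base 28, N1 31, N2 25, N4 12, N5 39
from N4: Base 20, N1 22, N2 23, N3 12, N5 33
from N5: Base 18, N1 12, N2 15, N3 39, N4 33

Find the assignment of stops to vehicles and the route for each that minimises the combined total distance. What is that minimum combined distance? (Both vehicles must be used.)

There are 2^4 − 1 = 15 ways to divide the 5 stops into two non-empty groups. For each, the best each vehicle can do is its own shortest tour through its group:
  {N1} + {N2, N3, N4, N5}: 26 + 89 = 115
  {N2} + {N1, N3, N4, N5}: 6 + 92 = 98
  {N1, N2} + {N3, N4, N5}: 32 + 89 = 121
  {N3} + {N1, N2, N4, N5}: 56 + 72 = 128
  {N1, N3} + {N2, N4, N5}: 72 + 71 = 143
  {N2, N3} + {N1, N4, N5}: 56 + 72 = 128
  … (15 splits in total)
Best: vehicle 1 Base → N2 → Base = 6; vehicle 2 Base → N3 → N4 → N1 → N5 → Base = 92; combined 98.

Minimum combined distance: 98 min.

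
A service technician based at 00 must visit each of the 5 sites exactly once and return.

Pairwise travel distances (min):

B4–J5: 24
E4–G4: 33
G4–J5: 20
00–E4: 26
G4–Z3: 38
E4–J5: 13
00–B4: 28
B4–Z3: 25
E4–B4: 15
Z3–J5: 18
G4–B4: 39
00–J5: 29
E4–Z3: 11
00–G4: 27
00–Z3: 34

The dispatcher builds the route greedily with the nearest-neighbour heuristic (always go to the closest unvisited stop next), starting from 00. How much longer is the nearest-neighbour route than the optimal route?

From 00: E4=26, G4=27, B4=28, J5=29, Z3=34 → choose E4 (26).
From E4: Z3=11, J5=13, B4=15, G4=33 → choose Z3 (11).
From Z3: J5=18, B4=25, G4=38 → choose J5 (18).
From J5: G4=20, B4=24 → choose G4 (20).
From G4: B4=39 → choose B4 (39).
NN route 00 → E4 → Z3 → J5 → G4 → B4 → 00 costs 142.
Optimal: 00 → G4 → J5 → Z3 → E4 → B4 → 00 costs 119 (by enumerating all 60 distinct tours).
Excess = 142 − 119 = 23.

23 min longer than the optimal tour.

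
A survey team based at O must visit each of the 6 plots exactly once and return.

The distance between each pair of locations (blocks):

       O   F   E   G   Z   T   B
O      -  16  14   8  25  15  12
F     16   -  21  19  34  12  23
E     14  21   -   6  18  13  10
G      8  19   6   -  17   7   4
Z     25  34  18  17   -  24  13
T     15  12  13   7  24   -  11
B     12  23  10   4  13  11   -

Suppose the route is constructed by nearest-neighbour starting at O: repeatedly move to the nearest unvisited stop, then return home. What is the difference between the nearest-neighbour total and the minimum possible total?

22 blocks longer than the optimal tour.

From O: G=8, B=12, E=14, T=15, F=16, Z=25 → choose G (8).
From G: B=4, E=6, T=7, Z=17, F=19 → choose B (4).
From B: E=10, T=11, Z=13, F=23 → choose E (10).
From E: T=13, Z=18, F=21 → choose T (13).
From T: F=12, Z=24 → choose F (12).
From F: Z=34 → choose Z (34).
NN route O → G → B → E → T → F → Z → O costs 106.
Optimal: O → F → T → E → Z → B → G → O costs 84 (by enumerating all 360 distinct tours).
Excess = 106 − 84 = 22.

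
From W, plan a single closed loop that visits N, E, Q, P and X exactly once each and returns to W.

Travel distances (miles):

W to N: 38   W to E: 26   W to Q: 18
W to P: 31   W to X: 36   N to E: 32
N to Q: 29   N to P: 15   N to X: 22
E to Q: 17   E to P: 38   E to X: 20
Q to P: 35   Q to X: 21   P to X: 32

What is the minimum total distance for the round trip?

W → N → E → Q → P → X → W: 38+32+17+35+32+36 = 190
W → N → E → Q → X → P → W: 38+32+17+21+32+31 = 171
W → N → E → P → Q → X → W: 38+32+38+35+21+36 = 200
W → N → E → P → X → Q → W: 38+32+38+32+21+18 = 179
W → N → E → X → Q → P → W: 38+32+20+21+35+31 = 177
W → N → E → X → P → Q → W: 38+32+20+32+35+18 = 175
W → N → Q → E → P → X → W: 38+29+17+38+32+36 = 190
W → N → Q → E → X → P → W: 38+29+17+20+32+31 = 167
W → N → Q → P → E → X → W: 38+29+35+38+20+36 = 196
W → N → Q → P → X → E → W: 38+29+35+32+20+26 = 180
W → N → Q → X → E → P → W: 38+29+21+20+38+31 = 177
W → N → Q → X → P → E → W: 38+29+21+32+38+26 = 184
W → N → P → E → Q → X → W: 38+15+38+17+21+36 = 165
W → N → P → E → X → Q → W: 38+15+38+20+21+18 = 150
… (46 more)
W → Q → E → X → N → P → W: 18+17+20+22+15+31 = 123  ← best
The minimum is 123.
One optimal route: W → Q → E → X → N → P → W (or its reverse).

123 miles — the shortest possible round trip.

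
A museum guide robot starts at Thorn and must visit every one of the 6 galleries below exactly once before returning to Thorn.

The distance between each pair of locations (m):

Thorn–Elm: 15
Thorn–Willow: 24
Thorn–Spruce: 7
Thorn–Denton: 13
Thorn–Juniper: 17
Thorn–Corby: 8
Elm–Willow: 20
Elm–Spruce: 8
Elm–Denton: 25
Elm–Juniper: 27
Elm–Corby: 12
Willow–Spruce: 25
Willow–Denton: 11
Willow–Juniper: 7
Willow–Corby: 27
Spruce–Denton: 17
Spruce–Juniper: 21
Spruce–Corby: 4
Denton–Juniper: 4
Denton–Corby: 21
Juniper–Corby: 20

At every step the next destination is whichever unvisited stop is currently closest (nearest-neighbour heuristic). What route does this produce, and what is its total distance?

Thorn → [Spruce:7 / Corby:8 / Denton:13 / Elm:15 / Juniper:17 / Willow:24] → Spruce (7)
Spruce → [Corby:4 / Elm:8 / Denton:17 / Juniper:21 / Willow:25] → Corby (4)
Corby → [Elm:12 / Juniper:20 / Denton:21 / Willow:27] → Elm (12)
Elm → [Willow:20 / Denton:25 / Juniper:27] → Willow (20)
Willow → [Juniper:7 / Denton:11] → Juniper (7)
Juniper → [Denton:4] → Denton (4)
Return Denton→Thorn: 13.
Total = 7 + 4 + 12 + 20 + 7 + 4 + 13 = 67.

Nearest-neighbour total = 67 m; route Thorn → Spruce → Corby → Elm → Willow → Juniper → Denton → Thorn.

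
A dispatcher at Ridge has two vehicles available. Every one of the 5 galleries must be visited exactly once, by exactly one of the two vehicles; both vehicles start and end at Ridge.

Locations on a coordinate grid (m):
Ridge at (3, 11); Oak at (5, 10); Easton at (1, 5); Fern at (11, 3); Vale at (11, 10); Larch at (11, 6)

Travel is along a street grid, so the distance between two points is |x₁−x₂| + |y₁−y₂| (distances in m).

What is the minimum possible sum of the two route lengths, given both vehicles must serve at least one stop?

Minimum combined distance: 42 m.

There are 2^4 − 1 = 15 ways to divide the 5 stops into two non-empty groups. For each, the best each vehicle can do is its own shortest tour through its group:
  {Oak} + {Easton, Fern, Vale, Larch}: 6 + 36 = 42
  {Easton} + {Oak, Fern, Vale, Larch}: 16 + 32 = 48
  {Oak, Easton} + {Fern, Vale, Larch}: 20 + 32 = 52
  {Fern} + {Oak, Easton, Vale, Larch}: 32 + 32 = 64
  {Oak, Fern} + {Easton, Vale, Larch}: 32 + 32 = 64
  {Easton, Fern} + {Oak, Vale, Larch}: 36 + 26 = 62
  … (15 splits in total)
Best: vehicle 1 Ridge → Oak → Ridge = 6; vehicle 2 Ridge → Easton → Fern → Larch → Vale → Ridge = 36; combined 42.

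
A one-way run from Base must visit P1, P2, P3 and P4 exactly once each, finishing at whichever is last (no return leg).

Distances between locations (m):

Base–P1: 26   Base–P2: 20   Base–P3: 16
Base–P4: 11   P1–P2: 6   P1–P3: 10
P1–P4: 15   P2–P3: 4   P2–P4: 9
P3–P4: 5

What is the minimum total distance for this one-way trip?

There are 4! = 24 possible orderings.
Base→P1→P2→P3→P4: 26+6+4+5 = 41
Base→P1→P2→P4→P3: 26+6+9+5 = 46
Base→P1→P3→P2→P4: 26+10+4+9 = 49
Base→P1→P3→P4→P2: 26+10+5+9 = 50
Base→P1→P4→P2→P3: 26+15+9+4 = 54
Base→P1→P4→P3→P2: 26+15+5+4 = 50
Base→P2→P1→P3→P4: 20+6+10+5 = 41
Base→P2→P1→P4→P3: 20+6+15+5 = 46
Base→P2→P3→P1→P4: 20+4+10+15 = 49
Base→P2→P3→P4→P1: 20+4+5+15 = 44
Base→P2→P4→P1→P3: 20+9+15+10 = 54
Base→P2→P4→P3→P1: 20+9+5+10 = 44
Base→P3→P1→P2→P4: 16+10+6+9 = 41
Base→P3→P1→P4→P2: 16+10+15+9 = 50
… (10 more)
Base→P4→P3→P2→P1: 11+5+4+6 = 26  ← best
The minimum is 26.
One shortest path: Base → P4 → P3 → P2 → P1.

Shortest open route: 26 m.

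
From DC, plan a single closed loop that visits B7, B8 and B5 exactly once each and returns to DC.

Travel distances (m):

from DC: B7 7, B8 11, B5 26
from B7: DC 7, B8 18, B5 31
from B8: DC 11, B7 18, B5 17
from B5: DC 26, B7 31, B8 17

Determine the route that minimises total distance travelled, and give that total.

Minimum total distance: 66 m.

DC→B7→B8→B5→DC: 7+18+17+26 = 68
DC→B7→B5→B8→DC: 7+31+17+11 = 66
DC→B8→B7→B5→DC: 11+18+31+26 = 86
The minimum is 66.
One optimal route: DC → B7 → B5 → B8 → DC (or its reverse).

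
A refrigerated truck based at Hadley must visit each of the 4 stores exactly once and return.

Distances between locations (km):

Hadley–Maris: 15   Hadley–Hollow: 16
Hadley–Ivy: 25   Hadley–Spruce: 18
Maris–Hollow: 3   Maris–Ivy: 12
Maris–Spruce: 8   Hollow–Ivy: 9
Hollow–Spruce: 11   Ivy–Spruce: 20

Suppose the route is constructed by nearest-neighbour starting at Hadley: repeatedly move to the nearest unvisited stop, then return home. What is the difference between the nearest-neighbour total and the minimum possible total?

Excess over optimum: 2 km.

Hadley: Maris=15, Hollow=16, Spruce=18, Ivy=25 ⇒ Maris
Maris: Hollow=3, Spruce=8, Ivy=12 ⇒ Hollow
Hollow: Ivy=9, Spruce=11 ⇒ Ivy
Ivy: Spruce=20 ⇒ Spruce
NN route Hadley → Maris → Hollow → Ivy → Spruce → Hadley costs 65.
Optimal: Hadley → Hollow → Ivy → Maris → Spruce → Hadley costs 63 (by enumerating all 12 distinct tours).
Excess = 65 − 63 = 2.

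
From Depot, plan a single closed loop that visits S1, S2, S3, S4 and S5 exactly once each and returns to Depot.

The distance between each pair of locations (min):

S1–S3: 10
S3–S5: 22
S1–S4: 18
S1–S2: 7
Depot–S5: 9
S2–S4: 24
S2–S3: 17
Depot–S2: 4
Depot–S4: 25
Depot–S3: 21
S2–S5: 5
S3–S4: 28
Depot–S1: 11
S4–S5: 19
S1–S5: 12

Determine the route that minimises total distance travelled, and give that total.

77 min — the shortest possible round trip.

There are 60 distinct closed tours to check (reversals are equivalent).
Depot - S1 - S2 - S3 - S4 - S5 - Depot: 11+7+17+28+19+9 = 91
Depot - S1 - S2 - S3 - S5 - S4 - Depot: 11+7+17+22+19+25 = 101
Depot - S1 - S2 - S4 - S3 - S5 - Depot: 11+7+24+28+22+9 = 101
Depot - S1 - S2 - S4 - S5 - S3 - Depot: 11+7+24+19+22+21 = 104
Depot - S1 - S2 - S5 - S3 - S4 - Depot: 11+7+5+22+28+25 = 98
Depot - S1 - S2 - S5 - S4 - S3 - Depot: 11+7+5+19+28+21 = 91
Depot - S1 - S3 - S2 - S4 - S5 - Depot: 11+10+17+24+19+9 = 90
Depot - S1 - S3 - S2 - S5 - S4 - Depot: 11+10+17+5+19+25 = 87
Depot - S1 - S3 - S4 - S2 - S5 - Depot: 11+10+28+24+5+9 = 87
Depot - S1 - S3 - S4 - S5 - S2 - Depot: 11+10+28+19+5+4 = 77
Depot - S1 - S3 - S5 - S2 - S4 - Depot: 11+10+22+5+24+25 = 97
Depot - S1 - S3 - S5 - S4 - S2 - Depot: 11+10+22+19+24+4 = 90
Depot - S1 - S4 - S2 - S3 - S5 - Depot: 11+18+24+17+22+9 = 101
Depot - S1 - S4 - S2 - S5 - S3 - Depot: 11+18+24+5+22+21 = 101
… (46 more)
The minimum is 77.
One optimal route: Depot → S1 → S3 → S4 → S5 → S2 → Depot (or its reverse).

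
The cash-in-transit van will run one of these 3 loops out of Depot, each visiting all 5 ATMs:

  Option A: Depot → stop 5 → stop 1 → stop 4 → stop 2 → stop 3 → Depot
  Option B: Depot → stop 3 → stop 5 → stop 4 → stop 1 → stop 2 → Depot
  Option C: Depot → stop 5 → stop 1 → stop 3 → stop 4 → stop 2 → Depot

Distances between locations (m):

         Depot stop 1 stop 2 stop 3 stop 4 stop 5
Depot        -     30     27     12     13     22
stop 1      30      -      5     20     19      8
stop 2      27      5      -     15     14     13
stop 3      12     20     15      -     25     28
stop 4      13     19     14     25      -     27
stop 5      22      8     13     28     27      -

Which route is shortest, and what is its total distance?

Option A: 22 + 8 + 19 + 14 + 15 + 12 = 90
Option B: 12 + 28 + 27 + 19 + 5 + 27 = 118
Option C: 22 + 8 + 20 + 25 + 14 + 27 = 116

90 m — Option A is the shortest.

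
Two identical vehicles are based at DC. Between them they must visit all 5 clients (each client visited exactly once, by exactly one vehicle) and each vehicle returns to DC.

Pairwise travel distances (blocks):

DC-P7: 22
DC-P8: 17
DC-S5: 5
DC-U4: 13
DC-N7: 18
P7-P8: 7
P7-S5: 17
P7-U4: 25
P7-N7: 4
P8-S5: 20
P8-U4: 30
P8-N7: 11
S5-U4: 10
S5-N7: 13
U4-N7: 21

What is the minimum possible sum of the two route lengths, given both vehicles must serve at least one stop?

72 blocks — the smallest possible combined total.

Check every non-empty split of the stops between the two vehicles; for each half take its own optimal tour:
  {P7} + {P8, S5, U4, N7}: 44 + 64 = 108
  {P8} + {P7, S5, U4, N7}: 34 + 60 = 94
  {P7, P8} + {S5, U4, N7}: 46 + 52 = 98
  {S5} + {P7, P8, U4, N7}: 10 + 62 = 72
  {P7, S5} + {P8, U4, N7}: 44 + 62 = 106
  {P8, S5} + {P7, U4, N7}: 42 + 60 = 102
  … (15 splits in total)
Best: vehicle 1 DC → S5 → DC = 10; vehicle 2 DC → P8 → P7 → N7 → U4 → DC = 62; combined 72.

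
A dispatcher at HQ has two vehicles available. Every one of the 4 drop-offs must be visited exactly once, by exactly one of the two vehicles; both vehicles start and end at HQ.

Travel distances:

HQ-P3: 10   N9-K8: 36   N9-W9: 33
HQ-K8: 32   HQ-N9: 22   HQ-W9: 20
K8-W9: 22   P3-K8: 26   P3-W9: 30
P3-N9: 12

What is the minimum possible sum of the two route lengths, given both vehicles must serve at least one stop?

Try each way of splitting the stops between the two vehicles (each non-empty) and, for each split, find the best tour for each vehicle:
  {P3} + {N9, K8, W9}: 20 + 100 = 120
  {N9} + {P3, K8, W9}: 44 + 78 = 122
  {P3, N9} + {K8, W9}: 44 + 74 = 118
  {K8} + {P3, N9, W9}: 64 + 75 = 139
  {P3, K8} + {N9, W9}: 68 + 75 = 143
  {N9, K8} + {P3, W9}: 90 + 60 = 150
  … (7 splits in total)
Best: vehicle 1 HQ → P3 → N9 → HQ = 44; vehicle 2 HQ → K8 → W9 → HQ = 74; combined 118.

118 — the smallest possible combined total.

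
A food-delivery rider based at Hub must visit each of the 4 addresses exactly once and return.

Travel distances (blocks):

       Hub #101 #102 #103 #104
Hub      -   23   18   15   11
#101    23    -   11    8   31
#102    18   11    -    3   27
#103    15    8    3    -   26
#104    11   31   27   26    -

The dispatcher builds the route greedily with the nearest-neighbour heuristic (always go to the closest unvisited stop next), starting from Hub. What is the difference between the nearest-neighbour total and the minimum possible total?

The nearest-neighbour route is 3 blocks longer than optimal.

From Hub: #104=11, #103=15, #102=18, #101=23 → choose #104 (11).
From #104: #103=26, #102=27, #101=31 → choose #103 (26).
From #103: #102=3, #101=8 → choose #102 (3).
From #102: #101=11 → choose #101 (11).
NN route Hub → #104 → #103 → #102 → #101 → Hub costs 74.
Optimal: Hub → #102 → #103 → #101 → #104 → Hub costs 71 (by enumerating all 12 distinct tours).
Excess = 74 − 71 = 3.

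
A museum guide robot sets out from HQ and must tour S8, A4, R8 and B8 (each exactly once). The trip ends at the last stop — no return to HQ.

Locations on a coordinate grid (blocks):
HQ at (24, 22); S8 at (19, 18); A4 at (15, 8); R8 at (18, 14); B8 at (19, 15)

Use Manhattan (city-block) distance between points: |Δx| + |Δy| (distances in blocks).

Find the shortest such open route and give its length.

Minimum one-way distance = 23 blocks.

There are 4! = 24 possible orderings.
HQ → S8 → A4 → R8 → B8: 9+14+9+2 = 34
HQ → S8 → A4 → B8 → R8: 9+14+11+2 = 36
HQ → S8 → R8 → A4 → B8: 9+5+9+11 = 34
HQ → S8 → R8 → B8 → A4: 9+5+2+11 = 27
HQ → S8 → B8 → A4 → R8: 9+3+11+9 = 32
HQ → S8 → B8 → R8 → A4: 9+3+2+9 = 23
HQ → A4 → S8 → R8 → B8: 23+14+5+2 = 44
HQ → A4 → S8 → B8 → R8: 23+14+3+2 = 42
HQ → A4 → R8 → S8 → B8: 23+9+5+3 = 40
HQ → A4 → R8 → B8 → S8: 23+9+2+3 = 37
HQ → A4 → B8 → S8 → R8: 23+11+3+5 = 42
HQ → A4 → B8 → R8 → S8: 23+11+2+5 = 41
HQ → R8 → S8 → A4 → B8: 14+5+14+11 = 44
HQ → R8 → S8 → B8 → A4: 14+5+3+11 = 33
… (10 more)
The minimum is 23.
One shortest path: HQ → S8 → B8 → R8 → A4.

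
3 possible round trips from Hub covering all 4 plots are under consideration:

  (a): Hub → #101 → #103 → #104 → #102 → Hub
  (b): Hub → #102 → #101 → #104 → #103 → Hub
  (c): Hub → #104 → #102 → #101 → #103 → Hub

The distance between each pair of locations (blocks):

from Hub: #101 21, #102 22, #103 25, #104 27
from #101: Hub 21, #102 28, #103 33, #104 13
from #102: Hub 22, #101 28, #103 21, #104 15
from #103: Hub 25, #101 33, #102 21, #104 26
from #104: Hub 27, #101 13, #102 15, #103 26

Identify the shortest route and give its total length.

114 blocks — (b) is the shortest.

(a): 21 + 33 + 26 + 15 + 22 = 117
(b): 22 + 28 + 13 + 26 + 25 = 114
(c): 27 + 15 + 28 + 33 + 25 = 128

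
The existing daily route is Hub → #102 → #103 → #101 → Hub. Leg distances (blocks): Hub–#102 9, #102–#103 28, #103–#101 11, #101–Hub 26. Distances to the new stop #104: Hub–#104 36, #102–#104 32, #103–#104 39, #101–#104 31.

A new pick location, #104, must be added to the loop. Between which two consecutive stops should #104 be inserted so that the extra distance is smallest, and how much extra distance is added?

Adding 41 blocks by placing #104 on the #101–Hub leg.

Insertion cost between consecutive stops i–j is d(i,#104) + d(#104,j) − d(i,j):
  between Hub and #102: 36 + 32 − 9 = 59
  between #102 and #103: 32 + 39 − 28 = 43
  between #103 and #101: 39 + 31 − 11 = 59
  between #101 and Hub: 31 + 36 − 26 = 41
Cheapest insertion is between #101 and Hub, adding 41.
New total = 74 + 41 = 115.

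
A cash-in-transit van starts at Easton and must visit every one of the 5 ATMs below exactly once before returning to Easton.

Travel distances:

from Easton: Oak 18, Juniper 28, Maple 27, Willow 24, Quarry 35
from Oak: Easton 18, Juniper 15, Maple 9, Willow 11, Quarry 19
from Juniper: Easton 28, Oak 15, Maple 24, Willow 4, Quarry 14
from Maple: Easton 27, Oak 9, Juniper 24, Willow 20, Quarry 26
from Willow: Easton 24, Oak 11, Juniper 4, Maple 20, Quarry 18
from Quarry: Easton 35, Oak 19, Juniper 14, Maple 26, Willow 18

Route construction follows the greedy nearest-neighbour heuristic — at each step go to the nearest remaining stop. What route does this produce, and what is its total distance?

100 along Easton → Oak → Maple → Willow → Juniper → Quarry → Easton.

From Easton: distances to unvisited — Oak=18, Willow=24, Maple=27, Juniper=28, Quarry=35. Nearest is Oak (18).
From Oak: distances to unvisited — Maple=9, Willow=11, Juniper=15, Quarry=19. Nearest is Maple (9).
From Maple: distances to unvisited — Willow=20, Juniper=24, Quarry=26. Nearest is Willow (20).
From Willow: distances to unvisited — Juniper=4, Quarry=18. Nearest is Juniper (4).
From Juniper: distances to unvisited — Quarry=14. Nearest is Quarry (14).
Return Quarry→Easton: 35.
Total = 18 + 9 + 20 + 4 + 14 + 35 = 100.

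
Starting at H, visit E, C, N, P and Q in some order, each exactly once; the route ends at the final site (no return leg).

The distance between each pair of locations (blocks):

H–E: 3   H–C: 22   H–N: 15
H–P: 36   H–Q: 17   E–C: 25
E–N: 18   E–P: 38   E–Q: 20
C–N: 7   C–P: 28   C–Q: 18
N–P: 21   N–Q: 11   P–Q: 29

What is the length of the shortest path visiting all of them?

69 blocks — the minimum one-way total.

There are 5! = 120 possible orderings.
H→E→C→N→P→Q: 3+25+7+21+29 = 85
H→E→C→N→Q→P: 3+25+7+11+29 = 75
H→E→C→P→N→Q: 3+25+28+21+11 = 88
H→E→C→P→Q→N: 3+25+28+29+11 = 96
H→E→C→Q→N→P: 3+25+18+11+21 = 78
H→E→C→Q→P→N: 3+25+18+29+21 = 96
H→E→N→C→P→Q: 3+18+7+28+29 = 85
H→E→N→C→Q→P: 3+18+7+18+29 = 75
H→E→N→P→C→Q: 3+18+21+28+18 = 88
H→E→N→P→Q→C: 3+18+21+29+18 = 89
H→E→N→Q→C→P: 3+18+11+18+28 = 78
H→E→N→Q→P→C: 3+18+11+29+28 = 89
H→E→P→C→N→Q: 3+38+28+7+11 = 87
H→E→P→C→Q→N: 3+38+28+18+11 = 98
… (106 more)
H→E→Q→C→N→P: 3+20+18+7+21 = 69  ← best
The minimum is 69.
One shortest path: H → E → Q → C → N → P.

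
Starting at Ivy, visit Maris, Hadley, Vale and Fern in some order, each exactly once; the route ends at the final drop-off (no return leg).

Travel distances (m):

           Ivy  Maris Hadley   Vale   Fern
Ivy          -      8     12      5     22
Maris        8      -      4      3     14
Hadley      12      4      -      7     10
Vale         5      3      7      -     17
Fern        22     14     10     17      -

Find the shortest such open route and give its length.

Minimum one-way distance = 22 m.

There are 4! = 24 possible orderings.
Ivy→Maris→Hadley→Vale→Fern: 8+4+7+17 = 36
Ivy→Maris→Hadley→Fern→Vale: 8+4+10+17 = 39
Ivy→Maris→Vale→Hadley→Fern: 8+3+7+10 = 28
Ivy→Maris→Vale→Fern→Hadley: 8+3+17+10 = 38
Ivy→Maris→Fern→Hadley→Vale: 8+14+10+7 = 39
Ivy→Maris→Fern→Vale→Hadley: 8+14+17+7 = 46
Ivy→Hadley→Maris→Vale→Fern: 12+4+3+17 = 36
Ivy→Hadley→Maris→Fern→Vale: 12+4+14+17 = 47
Ivy→Hadley→Vale→Maris→Fern: 12+7+3+14 = 36
Ivy→Hadley→Vale→Fern→Maris: 12+7+17+14 = 50
Ivy→Hadley→Fern→Maris→Vale: 12+10+14+3 = 39
Ivy→Hadley→Fern→Vale→Maris: 12+10+17+3 = 42
Ivy→Vale→Maris→Hadley→Fern: 5+3+4+10 = 22
Ivy→Vale→Maris→Fern→Hadley: 5+3+14+10 = 32
… (10 more)
The minimum is 22.
One shortest path: Ivy → Vale → Maris → Hadley → Fern.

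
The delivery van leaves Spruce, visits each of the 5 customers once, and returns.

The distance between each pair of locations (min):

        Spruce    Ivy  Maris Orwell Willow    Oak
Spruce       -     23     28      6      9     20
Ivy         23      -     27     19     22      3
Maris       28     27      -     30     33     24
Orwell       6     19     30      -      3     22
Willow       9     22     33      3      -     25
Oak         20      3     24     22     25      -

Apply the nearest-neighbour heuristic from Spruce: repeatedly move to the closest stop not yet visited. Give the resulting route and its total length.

Nearest-neighbour total = 86 min; route Spruce → Orwell → Willow → Ivy → Oak → Maris → Spruce.

At Spruce the remaining stops are Orwell 6, Willow 9, Oak 20, Ivy 23, Maris 28; go to Orwell.
At Orwell the remaining stops are Willow 3, Ivy 19, Oak 22, Maris 30; go to Willow.
At Willow the remaining stops are Ivy 22, Oak 25, Maris 33; go to Ivy.
At Ivy the remaining stops are Oak 3, Maris 27; go to Oak.
At Oak the remaining stops are Maris 24; go to Maris.
Return Maris→Spruce: 28.
Total = 6 + 3 + 22 + 3 + 24 + 28 = 86.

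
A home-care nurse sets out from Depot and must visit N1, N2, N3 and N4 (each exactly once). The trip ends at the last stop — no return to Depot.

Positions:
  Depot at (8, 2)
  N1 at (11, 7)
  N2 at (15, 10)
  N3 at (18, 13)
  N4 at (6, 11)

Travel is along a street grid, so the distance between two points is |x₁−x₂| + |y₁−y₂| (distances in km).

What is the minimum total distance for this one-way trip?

There are 4! = 24 possible orderings.
Depot - N1 - N2 - N3 - N4: 8+7+6+14 = 35
Depot - N1 - N2 - N4 - N3: 8+7+10+14 = 39
Depot - N1 - N3 - N2 - N4: 8+13+6+10 = 37
Depot - N1 - N3 - N4 - N2: 8+13+14+10 = 45
Depot - N1 - N4 - N2 - N3: 8+9+10+6 = 33
Depot - N1 - N4 - N3 - N2: 8+9+14+6 = 37
Depot - N2 - N1 - N3 - N4: 15+7+13+14 = 49
Depot - N2 - N1 - N4 - N3: 15+7+9+14 = 45
Depot - N2 - N3 - N1 - N4: 15+6+13+9 = 43
Depot - N2 - N3 - N4 - N1: 15+6+14+9 = 44
Depot - N2 - N4 - N1 - N3: 15+10+9+13 = 47
Depot - N2 - N4 - N3 - N1: 15+10+14+13 = 52
Depot - N3 - N1 - N2 - N4: 21+13+7+10 = 51
Depot - N3 - N1 - N4 - N2: 21+13+9+10 = 53
… (10 more)
The minimum is 33.
One shortest path: Depot → N1 → N4 → N2 → N3.

Shortest open route: 33 km.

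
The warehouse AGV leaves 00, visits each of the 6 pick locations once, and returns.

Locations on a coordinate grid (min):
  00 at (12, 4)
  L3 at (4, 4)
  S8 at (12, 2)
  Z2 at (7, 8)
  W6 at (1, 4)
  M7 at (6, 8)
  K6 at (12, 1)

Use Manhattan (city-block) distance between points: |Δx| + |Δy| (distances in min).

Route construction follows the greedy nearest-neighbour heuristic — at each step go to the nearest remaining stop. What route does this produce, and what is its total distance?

36 min along 00 → S8 → K6 → L3 → W6 → M7 → Z2 → 00.

From 00: distances to unvisited — S8=2, K6=3, L3=8, Z2=9, M7=10, W6=11. Nearest is S8 (2).
From S8: distances to unvisited — K6=1, L3=10, Z2=11, M7=12, W6=13. Nearest is K6 (1).
From K6: distances to unvisited — L3=11, Z2=12, M7=13, W6=14. Nearest is L3 (11).
From L3: distances to unvisited — W6=3, M7=6, Z2=7. Nearest is W6 (3).
From W6: distances to unvisited — M7=9, Z2=10. Nearest is M7 (9).
From M7: distances to unvisited — Z2=1. Nearest is Z2 (1).
Return Z2→00: 9.
Total = 2 + 1 + 11 + 3 + 9 + 1 + 9 = 36.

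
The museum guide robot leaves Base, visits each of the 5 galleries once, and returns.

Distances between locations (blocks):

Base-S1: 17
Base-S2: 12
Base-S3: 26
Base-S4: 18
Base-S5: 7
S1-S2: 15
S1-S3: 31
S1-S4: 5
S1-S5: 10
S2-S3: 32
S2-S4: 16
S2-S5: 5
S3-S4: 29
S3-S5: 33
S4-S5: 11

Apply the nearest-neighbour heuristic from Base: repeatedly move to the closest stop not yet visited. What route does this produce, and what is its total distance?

At Base the remaining stops are S5 7, S2 12, S1 17, S4 18, S3 26; go to S5.
At S5 the remaining stops are S2 5, S1 10, S4 11, S3 33; go to S2.
At S2 the remaining stops are S1 15, S4 16, S3 32; go to S1.
At S1 the remaining stops are S4 5, S3 31; go to S4.
At S4 the remaining stops are S3 29; go to S3.
Return S3→Base: 26.
Total = 7 + 5 + 15 + 5 + 29 + 26 = 87.

87 blocks along Base → S5 → S2 → S1 → S4 → S3 → Base.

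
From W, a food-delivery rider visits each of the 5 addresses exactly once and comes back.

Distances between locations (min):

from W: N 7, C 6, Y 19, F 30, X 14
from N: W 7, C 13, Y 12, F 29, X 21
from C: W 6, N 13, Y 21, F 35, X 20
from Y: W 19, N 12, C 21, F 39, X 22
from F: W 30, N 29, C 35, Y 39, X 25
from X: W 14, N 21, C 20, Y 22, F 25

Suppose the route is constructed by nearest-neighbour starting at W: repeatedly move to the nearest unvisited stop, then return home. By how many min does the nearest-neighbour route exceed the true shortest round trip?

The nearest-neighbour route is 1 min longer than optimal.

From W: C=6, N=7, X=14, Y=19, F=30 → choose C (6).
From C: N=13, X=20, Y=21, F=35 → choose N (13).
From N: Y=12, X=21, F=29 → choose Y (12).
From Y: X=22, F=39 → choose X (22).
From X: F=25 → choose F (25).
NN route W → C → N → Y → X → F → W costs 108.
Optimal: W → N → Y → X → F → C → W costs 107 (by enumerating all 60 distinct tours).
Excess = 108 − 107 = 1.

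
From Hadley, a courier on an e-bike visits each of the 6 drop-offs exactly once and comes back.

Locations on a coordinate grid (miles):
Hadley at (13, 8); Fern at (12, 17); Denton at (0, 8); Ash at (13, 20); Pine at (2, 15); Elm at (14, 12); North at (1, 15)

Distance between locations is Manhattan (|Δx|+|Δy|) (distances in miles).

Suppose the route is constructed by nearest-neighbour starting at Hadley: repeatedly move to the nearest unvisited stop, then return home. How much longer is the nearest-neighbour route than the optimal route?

2 miles longer than the optimal tour.

Hadley: Elm=5, Fern=10, Ash=12, Denton=13, Pine=18, North=19 ⇒ Elm
Elm: Fern=7, Ash=9, Pine=15, North=16, Denton=18 ⇒ Fern
Fern: Ash=4, Pine=12, North=13, Denton=21 ⇒ Ash
Ash: Pine=16, North=17, Denton=25 ⇒ Pine
Pine: North=1, Denton=9 ⇒ North
North: Denton=8 ⇒ Denton
NN route Hadley → Elm → Fern → Ash → Pine → North → Denton → Hadley costs 54.
Optimal: Hadley → Denton → North → Pine → Fern → Ash → Elm → Hadley costs 52 (by enumerating all 360 distinct tours).
Excess = 54 − 52 = 2.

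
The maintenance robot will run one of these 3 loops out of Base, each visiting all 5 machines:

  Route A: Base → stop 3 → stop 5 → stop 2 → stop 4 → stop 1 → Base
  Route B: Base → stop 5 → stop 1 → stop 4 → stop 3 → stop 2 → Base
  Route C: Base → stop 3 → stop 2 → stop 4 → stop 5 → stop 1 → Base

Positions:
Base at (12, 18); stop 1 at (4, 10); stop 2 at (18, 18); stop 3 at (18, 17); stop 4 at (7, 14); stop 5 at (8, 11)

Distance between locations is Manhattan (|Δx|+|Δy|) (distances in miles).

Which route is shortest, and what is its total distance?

Route A: 7 + 16 + 17 + 15 + 7 + 16 = 78
Route B: 11 + 5 + 7 + 14 + 1 + 6 = 44
Route C: 7 + 1 + 15 + 4 + 5 + 16 = 48

44 miles — Route B is the shortest.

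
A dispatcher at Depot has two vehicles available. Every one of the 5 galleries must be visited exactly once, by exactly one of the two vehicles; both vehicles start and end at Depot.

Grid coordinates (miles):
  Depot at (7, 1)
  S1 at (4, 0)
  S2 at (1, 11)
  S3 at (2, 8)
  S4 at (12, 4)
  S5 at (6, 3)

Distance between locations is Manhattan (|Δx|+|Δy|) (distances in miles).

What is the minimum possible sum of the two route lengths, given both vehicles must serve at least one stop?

Try each way of splitting the stops between the two vehicles (each non-empty) and, for each split, find the best tour for each vehicle:
  {S1} + {S2, S3, S4, S5}: 8 + 42 = 50
  {S2} + {S1, S3, S4, S5}: 32 + 38 = 70
  {S1, S2} + {S3, S4, S5}: 34 + 34 = 68
  {S3} + {S1, S2, S4, S5}: 24 + 46 = 70
  {S1, S3} + {S2, S4, S5}: 26 + 42 = 68
  {S2, S3} + {S1, S4, S5}: 32 + 24 = 56
  … (15 splits in total)
Best: vehicle 1 Depot → S1 → Depot = 8; vehicle 2 Depot → S4 → S2 → S3 → S5 → Depot = 42; combined 50.

Minimum combined distance: 50 miles.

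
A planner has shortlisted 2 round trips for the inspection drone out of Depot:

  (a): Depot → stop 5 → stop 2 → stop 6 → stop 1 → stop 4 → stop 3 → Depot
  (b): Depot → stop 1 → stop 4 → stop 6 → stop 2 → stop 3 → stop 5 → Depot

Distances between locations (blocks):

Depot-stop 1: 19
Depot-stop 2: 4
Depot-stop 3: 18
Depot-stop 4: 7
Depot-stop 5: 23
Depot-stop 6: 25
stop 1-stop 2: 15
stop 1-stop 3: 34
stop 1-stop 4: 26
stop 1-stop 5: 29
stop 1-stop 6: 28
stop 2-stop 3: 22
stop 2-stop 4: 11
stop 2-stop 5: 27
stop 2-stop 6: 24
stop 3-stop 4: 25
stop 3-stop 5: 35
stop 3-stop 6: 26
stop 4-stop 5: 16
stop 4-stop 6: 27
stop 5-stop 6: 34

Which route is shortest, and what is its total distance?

171 blocks — (a) is the shortest.

(a): 23 + 27 + 24 + 28 + 26 + 25 + 18 = 171
(b): 19 + 26 + 27 + 24 + 22 + 35 + 23 = 176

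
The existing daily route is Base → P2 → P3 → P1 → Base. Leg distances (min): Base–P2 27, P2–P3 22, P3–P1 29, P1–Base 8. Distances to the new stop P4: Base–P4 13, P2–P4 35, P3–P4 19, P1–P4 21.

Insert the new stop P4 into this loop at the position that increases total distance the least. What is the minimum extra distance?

Minimum extra distance: 11 min, inserting P4 between P3 and P1.

Insertion cost between consecutive stops i–j is d(i,P4) + d(P4,j) − d(i,j):
  between Base and P2: 13 + 35 − 27 = 21
  between P2 and P3: 35 + 19 − 22 = 32
  between P3 and P1: 19 + 21 − 29 = 11
  between P1 and Base: 21 + 13 − 8 = 26
Cheapest insertion is between P3 and P1, adding 11.
New total = 86 + 11 = 97.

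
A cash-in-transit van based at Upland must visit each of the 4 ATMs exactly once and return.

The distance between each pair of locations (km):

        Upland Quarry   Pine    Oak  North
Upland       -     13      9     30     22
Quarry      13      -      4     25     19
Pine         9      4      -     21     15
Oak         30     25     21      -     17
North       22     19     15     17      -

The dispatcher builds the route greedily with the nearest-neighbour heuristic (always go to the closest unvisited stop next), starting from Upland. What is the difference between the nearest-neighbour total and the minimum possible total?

The nearest-neighbour route is 2 km longer than optimal.

From Upland: Pine=9, Quarry=13, North=22, Oak=30 → choose Pine (9).
From Pine: Quarry=4, North=15, Oak=21 → choose Quarry (4).
From Quarry: North=19, Oak=25 → choose North (19).
From North: Oak=17 → choose Oak (17).
NN route Upland → Pine → Quarry → North → Oak → Upland costs 79.
Optimal: Upland → Quarry → Pine → Oak → North → Upland costs 77 (by enumerating all 12 distinct tours).
Excess = 79 − 77 = 2.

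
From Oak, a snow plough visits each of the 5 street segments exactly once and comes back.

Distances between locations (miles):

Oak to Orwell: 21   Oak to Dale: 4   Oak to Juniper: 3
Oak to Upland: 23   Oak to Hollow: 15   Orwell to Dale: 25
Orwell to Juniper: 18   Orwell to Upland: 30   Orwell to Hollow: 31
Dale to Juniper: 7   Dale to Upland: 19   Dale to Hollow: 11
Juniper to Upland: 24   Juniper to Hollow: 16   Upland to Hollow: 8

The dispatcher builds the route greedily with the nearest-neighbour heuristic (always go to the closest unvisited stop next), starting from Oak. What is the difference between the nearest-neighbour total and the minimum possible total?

Oak: Juniper=3, Dale=4, Hollow=15, Orwell=21, Upland=23 ⇒ Juniper
Juniper: Dale=7, Hollow=16, Orwell=18, Upland=24 ⇒ Dale
Dale: Hollow=11, Upland=19, Orwell=25 ⇒ Hollow
Hollow: Upland=8, Orwell=31 ⇒ Upland
Upland: Orwell=30 ⇒ Orwell
NN route Oak → Juniper → Dale → Hollow → Upland → Orwell → Oak costs 80.
Optimal: Oak → Dale → Hollow → Upland → Orwell → Juniper → Oak costs 74 (by enumerating all 60 distinct tours).
Excess = 80 − 74 = 6.

The nearest-neighbour route is 6 miles longer than optimal.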